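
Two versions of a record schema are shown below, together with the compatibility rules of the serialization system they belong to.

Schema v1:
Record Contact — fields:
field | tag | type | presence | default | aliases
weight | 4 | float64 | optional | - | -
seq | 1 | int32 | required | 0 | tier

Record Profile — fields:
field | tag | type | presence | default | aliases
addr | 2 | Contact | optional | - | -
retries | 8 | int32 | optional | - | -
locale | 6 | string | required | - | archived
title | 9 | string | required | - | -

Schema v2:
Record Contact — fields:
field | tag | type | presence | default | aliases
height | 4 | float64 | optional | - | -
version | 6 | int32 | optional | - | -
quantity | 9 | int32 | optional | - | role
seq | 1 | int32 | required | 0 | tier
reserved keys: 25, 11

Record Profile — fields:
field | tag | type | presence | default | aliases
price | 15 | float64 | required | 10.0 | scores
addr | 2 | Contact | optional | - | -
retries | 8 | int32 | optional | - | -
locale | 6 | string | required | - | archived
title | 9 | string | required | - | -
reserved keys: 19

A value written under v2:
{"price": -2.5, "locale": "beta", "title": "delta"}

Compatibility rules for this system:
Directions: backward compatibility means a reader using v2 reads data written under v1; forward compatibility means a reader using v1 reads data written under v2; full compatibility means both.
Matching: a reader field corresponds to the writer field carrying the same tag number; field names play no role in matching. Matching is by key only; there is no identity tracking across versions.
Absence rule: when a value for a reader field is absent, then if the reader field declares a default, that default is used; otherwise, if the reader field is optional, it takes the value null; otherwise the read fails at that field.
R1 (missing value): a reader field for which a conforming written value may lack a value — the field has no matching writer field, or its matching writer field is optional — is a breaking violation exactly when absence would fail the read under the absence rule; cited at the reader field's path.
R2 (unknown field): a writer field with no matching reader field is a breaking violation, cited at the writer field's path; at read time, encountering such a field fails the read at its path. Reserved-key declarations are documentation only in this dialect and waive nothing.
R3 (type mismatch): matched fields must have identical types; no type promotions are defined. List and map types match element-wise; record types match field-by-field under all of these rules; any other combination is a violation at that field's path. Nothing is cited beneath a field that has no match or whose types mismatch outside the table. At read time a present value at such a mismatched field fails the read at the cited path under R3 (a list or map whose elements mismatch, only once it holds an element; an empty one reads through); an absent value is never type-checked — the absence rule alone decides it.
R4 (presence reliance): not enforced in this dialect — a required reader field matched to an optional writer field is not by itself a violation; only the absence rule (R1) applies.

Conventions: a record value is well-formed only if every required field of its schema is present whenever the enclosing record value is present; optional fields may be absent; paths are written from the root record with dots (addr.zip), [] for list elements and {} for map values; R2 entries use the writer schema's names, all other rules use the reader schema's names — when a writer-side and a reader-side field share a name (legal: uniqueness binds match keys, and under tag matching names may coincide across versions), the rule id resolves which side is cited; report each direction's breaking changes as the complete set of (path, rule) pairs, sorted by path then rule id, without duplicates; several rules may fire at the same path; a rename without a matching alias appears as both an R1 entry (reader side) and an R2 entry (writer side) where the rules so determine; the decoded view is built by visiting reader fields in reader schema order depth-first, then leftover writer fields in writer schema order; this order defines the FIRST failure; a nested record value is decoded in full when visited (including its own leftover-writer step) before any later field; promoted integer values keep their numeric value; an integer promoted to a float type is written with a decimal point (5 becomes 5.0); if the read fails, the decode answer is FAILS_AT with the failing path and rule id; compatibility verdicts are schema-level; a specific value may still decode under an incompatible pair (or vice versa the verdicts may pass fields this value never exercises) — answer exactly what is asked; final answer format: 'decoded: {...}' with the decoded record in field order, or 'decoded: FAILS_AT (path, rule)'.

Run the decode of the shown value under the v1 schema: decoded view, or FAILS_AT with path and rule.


decoded: FAILS_AT (price, R2)

each type pair in Profile: writer, then reader
decode walk for Profile under reader schema v1:
  addr := null (absent, optional -> null)
  retries := null (absent, optional -> null)
  locale := "beta"
  title := "delta"
  read fails at price under R2 (unknown field)
  => FAILS_AT (price, R2)
checking off the Profile differences that do not matter here:
  added field version to record Contact: optional int32, tag 6 (in v2 it sits immediately before seq) -> a verdict-level change on Profile — the shown value reads the same
  renamed field weight to height in record Contact -> inert under this dialect — no rule fires on Profile and the result does not move
  added field quantity to record Contact: optional int32, tag 9 (in v2 it sits immediately before seq) -> a verdict-level change on Profile — the shown value reads the same


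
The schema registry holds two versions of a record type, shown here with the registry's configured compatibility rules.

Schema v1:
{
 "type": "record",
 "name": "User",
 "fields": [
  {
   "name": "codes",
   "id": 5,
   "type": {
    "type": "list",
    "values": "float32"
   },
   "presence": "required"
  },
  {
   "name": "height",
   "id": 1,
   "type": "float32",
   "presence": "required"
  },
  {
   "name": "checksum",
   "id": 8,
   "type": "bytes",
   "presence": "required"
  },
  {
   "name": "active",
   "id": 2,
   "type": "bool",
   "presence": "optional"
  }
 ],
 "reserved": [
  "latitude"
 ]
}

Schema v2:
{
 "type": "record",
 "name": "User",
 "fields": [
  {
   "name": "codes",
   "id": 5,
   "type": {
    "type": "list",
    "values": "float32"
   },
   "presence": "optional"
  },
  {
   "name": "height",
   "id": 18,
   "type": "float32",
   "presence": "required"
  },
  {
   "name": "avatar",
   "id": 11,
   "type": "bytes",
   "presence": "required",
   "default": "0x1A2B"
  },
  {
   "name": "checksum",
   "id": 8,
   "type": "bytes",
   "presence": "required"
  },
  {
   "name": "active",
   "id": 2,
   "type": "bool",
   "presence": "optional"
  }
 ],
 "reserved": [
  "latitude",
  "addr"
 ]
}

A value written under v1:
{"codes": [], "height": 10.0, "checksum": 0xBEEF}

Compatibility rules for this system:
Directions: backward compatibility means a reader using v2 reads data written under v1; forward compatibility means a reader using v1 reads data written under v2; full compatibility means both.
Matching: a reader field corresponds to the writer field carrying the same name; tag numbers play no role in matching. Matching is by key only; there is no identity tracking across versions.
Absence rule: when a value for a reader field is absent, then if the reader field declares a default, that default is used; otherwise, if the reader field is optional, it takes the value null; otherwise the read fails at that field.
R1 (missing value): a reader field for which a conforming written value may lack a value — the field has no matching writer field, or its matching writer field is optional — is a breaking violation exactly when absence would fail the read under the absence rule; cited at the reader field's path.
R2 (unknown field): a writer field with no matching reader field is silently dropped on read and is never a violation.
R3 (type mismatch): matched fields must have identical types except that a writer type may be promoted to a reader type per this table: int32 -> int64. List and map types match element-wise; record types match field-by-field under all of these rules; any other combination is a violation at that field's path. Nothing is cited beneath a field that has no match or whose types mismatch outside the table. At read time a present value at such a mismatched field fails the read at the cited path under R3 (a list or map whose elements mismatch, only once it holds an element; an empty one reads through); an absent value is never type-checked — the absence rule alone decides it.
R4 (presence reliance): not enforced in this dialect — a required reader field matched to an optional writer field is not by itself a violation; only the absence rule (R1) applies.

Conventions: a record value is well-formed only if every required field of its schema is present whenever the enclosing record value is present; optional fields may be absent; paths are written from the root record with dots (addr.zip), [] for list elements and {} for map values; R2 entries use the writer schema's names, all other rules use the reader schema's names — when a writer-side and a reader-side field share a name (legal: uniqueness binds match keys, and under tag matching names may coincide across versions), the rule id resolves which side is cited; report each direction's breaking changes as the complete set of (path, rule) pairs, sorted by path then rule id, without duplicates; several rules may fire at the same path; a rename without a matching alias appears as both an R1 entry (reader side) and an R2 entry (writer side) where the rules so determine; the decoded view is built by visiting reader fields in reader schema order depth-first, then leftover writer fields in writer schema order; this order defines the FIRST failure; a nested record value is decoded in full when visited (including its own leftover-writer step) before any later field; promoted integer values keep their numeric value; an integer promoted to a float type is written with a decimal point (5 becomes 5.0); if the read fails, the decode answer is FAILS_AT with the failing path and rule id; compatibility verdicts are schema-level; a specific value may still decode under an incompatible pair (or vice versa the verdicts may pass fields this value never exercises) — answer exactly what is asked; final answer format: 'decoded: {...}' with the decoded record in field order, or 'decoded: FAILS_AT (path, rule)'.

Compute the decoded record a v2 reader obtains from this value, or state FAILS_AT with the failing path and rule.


decoded: {"codes": [], "height": 10.0, "avatar": 0x1A2B, "checksum": 0xBEEF, "active": null}

the writer's type comes first in each User pair
migrating the User value to v2:
  codes := []
  height := 10.0
  avatar := 0x1A2B (absent -> default)
  checksum := 0xBEEF
  active := null (absent, optional -> null)
  => decoded: {"codes": [], "height": 10.0, "avatar": 0x1A2B, "checksum": 0xBEEF, "active": null}
checking off the User differences that do not matter here:
  field height in record User: tag 1 changed to 18 -> fires no rule on User under this dialect and leaves the result unchanged
  field codes in record User: required changed to optional -> schema-level compatibility only; this User value's decode is unchanged


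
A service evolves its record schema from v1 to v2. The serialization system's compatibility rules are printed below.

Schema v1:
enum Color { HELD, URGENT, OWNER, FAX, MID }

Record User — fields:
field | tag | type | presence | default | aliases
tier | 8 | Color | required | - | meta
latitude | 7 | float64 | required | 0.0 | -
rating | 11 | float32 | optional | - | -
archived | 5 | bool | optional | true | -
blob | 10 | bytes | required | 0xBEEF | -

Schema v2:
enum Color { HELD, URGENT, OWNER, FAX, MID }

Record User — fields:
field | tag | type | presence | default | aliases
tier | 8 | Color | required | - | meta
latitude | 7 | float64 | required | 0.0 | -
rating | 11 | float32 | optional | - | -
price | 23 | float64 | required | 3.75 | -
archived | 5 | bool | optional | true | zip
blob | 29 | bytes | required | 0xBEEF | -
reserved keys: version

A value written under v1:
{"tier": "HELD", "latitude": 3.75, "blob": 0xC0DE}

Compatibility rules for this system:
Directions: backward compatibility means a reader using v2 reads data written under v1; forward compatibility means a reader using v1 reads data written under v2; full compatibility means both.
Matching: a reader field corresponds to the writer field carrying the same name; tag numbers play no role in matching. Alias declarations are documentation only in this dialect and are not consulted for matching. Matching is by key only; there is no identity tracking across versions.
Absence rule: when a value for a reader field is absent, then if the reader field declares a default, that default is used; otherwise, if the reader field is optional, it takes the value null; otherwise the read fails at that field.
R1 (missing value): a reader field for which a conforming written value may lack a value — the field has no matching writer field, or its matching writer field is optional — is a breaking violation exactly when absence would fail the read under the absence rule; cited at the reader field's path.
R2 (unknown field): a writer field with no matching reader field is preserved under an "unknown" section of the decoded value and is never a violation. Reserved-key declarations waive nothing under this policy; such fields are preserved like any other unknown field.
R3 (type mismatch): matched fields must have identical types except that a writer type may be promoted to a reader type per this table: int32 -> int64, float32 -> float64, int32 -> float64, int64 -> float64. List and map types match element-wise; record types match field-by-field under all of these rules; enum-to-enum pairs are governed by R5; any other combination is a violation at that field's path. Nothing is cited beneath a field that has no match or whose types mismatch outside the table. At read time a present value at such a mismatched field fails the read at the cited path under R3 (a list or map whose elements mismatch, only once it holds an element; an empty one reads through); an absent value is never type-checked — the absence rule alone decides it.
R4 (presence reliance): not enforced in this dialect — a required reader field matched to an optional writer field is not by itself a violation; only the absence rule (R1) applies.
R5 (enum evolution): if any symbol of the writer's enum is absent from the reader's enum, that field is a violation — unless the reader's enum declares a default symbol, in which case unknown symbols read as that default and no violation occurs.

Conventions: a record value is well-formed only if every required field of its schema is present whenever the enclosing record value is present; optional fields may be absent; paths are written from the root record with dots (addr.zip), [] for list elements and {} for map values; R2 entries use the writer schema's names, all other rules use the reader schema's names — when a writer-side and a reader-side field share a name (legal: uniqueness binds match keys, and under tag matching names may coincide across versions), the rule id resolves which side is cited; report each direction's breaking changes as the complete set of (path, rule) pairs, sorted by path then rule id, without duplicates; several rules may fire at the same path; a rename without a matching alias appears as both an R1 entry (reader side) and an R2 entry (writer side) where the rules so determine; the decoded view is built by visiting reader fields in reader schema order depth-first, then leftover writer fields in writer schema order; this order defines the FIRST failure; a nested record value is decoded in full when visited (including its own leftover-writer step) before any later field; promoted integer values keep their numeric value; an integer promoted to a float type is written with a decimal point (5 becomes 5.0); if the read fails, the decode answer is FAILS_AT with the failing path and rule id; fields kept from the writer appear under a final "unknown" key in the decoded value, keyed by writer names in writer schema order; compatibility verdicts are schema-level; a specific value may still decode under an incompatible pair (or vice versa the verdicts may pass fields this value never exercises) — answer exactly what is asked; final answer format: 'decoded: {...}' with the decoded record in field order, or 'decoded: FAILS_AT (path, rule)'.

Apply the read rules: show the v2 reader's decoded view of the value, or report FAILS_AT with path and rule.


decoded: {"tier": "HELD", "latitude": 3.75, "rating": null, "price": 3.75, "archived": true, "blob": 0xC0DE}

each type pair in User: writer, then reader
migrating the User value to v2:
  tier := "HELD"
  latitude := 3.75
  rating := null (absent, optional -> null)
  price := 3.75 (absent -> default)
  archived := true (absent -> default)
  blob := 0xC0DE
  => decoded: {"tier": "HELD", "latitude": 3.75, "rating": null, "price": 3.75, "archived": true, "blob": 0xC0DE}
checking off the User differences that do not matter here:
  field blob in record User: tag 10 changed to 29 -> inert under this dialect — no rule fires on User and the result does not move


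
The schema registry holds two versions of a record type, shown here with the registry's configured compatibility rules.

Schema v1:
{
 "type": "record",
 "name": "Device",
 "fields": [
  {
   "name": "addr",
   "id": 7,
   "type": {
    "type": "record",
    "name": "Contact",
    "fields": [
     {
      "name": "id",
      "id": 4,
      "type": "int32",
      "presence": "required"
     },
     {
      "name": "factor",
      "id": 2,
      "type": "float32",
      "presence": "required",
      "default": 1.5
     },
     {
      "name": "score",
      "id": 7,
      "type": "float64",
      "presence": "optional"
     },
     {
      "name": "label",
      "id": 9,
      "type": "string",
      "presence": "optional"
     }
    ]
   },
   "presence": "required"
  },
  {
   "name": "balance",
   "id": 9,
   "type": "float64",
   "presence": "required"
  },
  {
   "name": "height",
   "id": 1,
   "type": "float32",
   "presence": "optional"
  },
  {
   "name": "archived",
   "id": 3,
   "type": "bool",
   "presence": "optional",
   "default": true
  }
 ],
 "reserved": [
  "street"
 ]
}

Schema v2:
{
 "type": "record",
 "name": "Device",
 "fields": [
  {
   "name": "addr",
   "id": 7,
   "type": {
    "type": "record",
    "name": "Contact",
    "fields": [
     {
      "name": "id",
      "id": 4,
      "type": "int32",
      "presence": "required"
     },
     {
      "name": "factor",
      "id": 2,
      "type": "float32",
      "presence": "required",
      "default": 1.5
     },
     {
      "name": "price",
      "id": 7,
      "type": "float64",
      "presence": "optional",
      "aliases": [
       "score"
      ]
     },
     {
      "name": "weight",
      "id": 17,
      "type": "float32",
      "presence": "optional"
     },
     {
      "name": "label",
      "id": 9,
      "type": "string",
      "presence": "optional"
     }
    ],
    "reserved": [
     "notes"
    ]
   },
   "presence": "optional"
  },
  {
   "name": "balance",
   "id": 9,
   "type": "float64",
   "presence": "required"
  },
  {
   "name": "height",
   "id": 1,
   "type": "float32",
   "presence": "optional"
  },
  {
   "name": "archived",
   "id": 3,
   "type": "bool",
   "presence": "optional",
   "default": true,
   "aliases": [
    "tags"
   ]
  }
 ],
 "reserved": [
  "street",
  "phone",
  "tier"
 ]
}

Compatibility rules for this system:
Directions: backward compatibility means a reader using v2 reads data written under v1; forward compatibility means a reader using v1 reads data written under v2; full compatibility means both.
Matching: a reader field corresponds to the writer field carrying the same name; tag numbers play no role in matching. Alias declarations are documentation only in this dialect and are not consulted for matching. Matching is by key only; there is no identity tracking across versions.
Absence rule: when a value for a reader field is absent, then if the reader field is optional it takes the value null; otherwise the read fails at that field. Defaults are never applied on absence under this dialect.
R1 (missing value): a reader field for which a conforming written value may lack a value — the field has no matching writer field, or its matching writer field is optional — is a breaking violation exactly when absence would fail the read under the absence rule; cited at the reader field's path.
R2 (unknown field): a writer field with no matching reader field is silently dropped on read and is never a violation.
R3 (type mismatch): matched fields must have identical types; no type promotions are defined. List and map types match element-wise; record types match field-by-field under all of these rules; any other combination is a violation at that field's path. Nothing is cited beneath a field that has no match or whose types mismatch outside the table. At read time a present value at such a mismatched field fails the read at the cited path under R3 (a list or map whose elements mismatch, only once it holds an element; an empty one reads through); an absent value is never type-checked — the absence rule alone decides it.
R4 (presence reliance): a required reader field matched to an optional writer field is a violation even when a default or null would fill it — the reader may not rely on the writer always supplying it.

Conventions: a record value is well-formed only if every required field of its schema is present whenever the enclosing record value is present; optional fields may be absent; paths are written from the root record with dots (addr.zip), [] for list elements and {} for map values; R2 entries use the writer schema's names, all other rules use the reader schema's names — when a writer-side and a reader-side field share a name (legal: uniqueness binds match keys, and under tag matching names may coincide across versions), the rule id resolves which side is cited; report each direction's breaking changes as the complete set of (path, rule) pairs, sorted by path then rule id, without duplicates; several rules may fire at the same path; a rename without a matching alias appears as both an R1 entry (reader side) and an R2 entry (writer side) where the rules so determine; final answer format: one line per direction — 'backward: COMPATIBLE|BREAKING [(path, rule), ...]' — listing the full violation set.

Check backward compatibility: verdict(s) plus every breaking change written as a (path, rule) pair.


in Device below, arrows point writer -> reader
backward on Device — v2 reading data written by v1:
  addr: Contact -> Contact, writer required; from addr
  balance: float64 -> float64, writer required; from balance
  height: float32 -> float32, writer optional; from height
  archived: bool -> bool, writer optional; from archived
  addr.id: int32 -> int32, writer required; from addr.id
  addr.factor: float32 -> float32, writer required; from addr.factor
  addr.price: no writer match
  addr.weight: no writer match
  addr.label: string -> string, writer optional; from addr.label
  leftover writer field: addr.score
  => no violations; backward on Device: COMPATIBLE
checking off the Device differences that do not matter here:
  renamed field score to price in record Contact (alias score declared on the renamed field) -> no rule fires on it in Device's dialect; the asked verdict holds
  field addr in record Device: required changed to optional -> matters only for Device's forward compatibility — outside the asked direction
  added field weight to record Contact: optional float32, tag 17 (in v2 it sits immediately before label) -> no rule fires on it in Device's dialect; the asked verdict holds

backward: COMPATIBLE []


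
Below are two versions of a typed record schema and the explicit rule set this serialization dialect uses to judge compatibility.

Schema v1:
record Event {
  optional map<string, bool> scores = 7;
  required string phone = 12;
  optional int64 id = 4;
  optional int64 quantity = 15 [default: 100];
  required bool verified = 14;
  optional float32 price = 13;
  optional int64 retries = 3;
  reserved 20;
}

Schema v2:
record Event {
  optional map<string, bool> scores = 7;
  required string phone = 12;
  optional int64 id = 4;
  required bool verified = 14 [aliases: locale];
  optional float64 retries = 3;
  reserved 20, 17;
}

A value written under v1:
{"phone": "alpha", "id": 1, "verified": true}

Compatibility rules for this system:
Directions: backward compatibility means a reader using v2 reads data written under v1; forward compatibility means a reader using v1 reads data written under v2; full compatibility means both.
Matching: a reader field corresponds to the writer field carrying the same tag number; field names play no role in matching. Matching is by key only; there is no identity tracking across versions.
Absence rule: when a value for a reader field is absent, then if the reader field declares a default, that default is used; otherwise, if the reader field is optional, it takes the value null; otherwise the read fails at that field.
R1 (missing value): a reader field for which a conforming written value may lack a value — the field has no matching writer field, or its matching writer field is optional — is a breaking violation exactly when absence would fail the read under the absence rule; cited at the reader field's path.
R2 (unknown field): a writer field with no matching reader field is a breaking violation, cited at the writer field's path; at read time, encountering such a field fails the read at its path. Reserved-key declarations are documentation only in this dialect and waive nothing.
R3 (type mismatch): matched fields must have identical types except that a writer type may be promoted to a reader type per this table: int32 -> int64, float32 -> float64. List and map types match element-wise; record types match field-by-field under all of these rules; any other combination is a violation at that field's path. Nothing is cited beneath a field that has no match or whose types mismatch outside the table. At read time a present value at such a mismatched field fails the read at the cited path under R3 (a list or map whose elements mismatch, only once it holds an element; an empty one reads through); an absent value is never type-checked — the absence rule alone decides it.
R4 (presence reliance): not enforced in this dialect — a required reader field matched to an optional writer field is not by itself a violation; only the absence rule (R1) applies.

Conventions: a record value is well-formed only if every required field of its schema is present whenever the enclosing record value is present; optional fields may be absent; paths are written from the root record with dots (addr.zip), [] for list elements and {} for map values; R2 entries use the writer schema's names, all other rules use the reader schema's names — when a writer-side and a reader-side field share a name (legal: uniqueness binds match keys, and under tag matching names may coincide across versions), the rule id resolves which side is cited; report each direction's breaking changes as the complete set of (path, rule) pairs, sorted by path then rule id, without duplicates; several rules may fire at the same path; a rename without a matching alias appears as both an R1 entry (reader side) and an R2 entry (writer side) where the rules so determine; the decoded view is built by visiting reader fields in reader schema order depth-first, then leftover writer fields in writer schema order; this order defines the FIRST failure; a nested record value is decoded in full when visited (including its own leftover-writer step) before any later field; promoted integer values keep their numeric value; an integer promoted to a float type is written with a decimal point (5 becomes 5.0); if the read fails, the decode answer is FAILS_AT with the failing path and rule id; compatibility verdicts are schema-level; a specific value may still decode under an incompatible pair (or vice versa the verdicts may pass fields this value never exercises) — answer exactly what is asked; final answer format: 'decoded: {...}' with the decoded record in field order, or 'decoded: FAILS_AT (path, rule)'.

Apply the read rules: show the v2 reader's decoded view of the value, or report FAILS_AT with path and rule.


decoded: {"scores": null, "phone": "alpha", "id": 1, "verified": true, "retries": null}

the writer's type comes first in each Event pair
decoding the Event value with the v2 reader:
  scores := null (absent, optional -> null)
  phone := "alpha"
  id := 1
  verified := true
  retries := null (absent, optional -> null)
  => decoded: {"scores": null, "phone": "alpha", "id": 1, "verified": true, "retries": null}
remaining Event differences; none change what is asked:
  field retries in record Event: type int64 changed to float64 -> a verdict-level change on Event — the shown value reads the same


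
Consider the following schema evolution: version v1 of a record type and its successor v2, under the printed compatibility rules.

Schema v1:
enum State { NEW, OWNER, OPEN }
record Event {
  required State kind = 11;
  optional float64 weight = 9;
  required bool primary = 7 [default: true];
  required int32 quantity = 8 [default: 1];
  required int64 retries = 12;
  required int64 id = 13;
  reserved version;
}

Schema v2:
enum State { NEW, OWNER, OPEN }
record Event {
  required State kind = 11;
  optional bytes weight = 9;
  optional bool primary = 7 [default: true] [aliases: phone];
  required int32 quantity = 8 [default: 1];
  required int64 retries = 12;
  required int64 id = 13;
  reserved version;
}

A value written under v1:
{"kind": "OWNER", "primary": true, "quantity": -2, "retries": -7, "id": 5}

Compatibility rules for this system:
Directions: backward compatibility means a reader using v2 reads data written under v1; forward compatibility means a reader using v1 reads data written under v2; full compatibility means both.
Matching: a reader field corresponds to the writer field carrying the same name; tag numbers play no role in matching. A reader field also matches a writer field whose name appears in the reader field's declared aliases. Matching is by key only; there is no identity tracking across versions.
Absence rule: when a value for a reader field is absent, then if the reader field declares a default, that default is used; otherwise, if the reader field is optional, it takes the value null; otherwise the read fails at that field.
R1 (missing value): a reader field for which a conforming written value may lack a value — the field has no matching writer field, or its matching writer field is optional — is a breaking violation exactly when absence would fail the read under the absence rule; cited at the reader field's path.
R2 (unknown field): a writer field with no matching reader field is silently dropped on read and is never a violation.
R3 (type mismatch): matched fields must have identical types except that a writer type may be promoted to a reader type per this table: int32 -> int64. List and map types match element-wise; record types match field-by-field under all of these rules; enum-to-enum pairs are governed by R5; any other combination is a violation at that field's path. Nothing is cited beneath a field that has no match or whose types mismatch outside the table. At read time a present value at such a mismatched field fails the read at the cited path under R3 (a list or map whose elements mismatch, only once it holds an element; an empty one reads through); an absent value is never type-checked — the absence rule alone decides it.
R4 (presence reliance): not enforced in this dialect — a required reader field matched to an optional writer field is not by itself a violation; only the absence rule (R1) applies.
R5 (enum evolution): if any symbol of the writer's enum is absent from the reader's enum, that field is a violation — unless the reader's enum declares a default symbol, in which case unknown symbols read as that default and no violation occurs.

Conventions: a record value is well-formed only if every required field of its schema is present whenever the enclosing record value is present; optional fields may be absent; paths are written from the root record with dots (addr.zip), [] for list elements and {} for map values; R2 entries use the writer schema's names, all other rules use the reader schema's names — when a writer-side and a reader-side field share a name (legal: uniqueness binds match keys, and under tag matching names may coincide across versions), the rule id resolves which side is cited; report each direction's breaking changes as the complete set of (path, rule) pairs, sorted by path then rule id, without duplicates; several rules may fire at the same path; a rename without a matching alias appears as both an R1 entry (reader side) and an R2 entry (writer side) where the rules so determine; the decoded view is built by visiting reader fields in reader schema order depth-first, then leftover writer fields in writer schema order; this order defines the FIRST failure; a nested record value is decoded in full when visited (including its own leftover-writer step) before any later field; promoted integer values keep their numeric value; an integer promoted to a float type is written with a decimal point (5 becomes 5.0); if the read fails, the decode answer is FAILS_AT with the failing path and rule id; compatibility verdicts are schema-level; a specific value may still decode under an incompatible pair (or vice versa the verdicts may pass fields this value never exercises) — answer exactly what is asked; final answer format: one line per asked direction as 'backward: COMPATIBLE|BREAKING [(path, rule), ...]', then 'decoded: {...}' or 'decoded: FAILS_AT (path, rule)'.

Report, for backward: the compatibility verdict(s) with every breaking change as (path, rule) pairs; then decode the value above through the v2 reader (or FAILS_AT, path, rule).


each type pair in Event: writer, then reader
backward pass over Event, reader schema v2, writer schema v1:
  kind <- kind (State -> State, writer required)
  weight <- weight (float64 -> bytes, writer optional)
  primary <- primary (bool -> bool, writer required)
  quantity <- quantity (int32 -> int32, writer required)
  retries <- retries (int64 -> int64, writer required)
  id <- id (int64 -> int64, writer required)
  R3 fires at weight
  => backward verdict for Event: BREAKING, 1 violation(s)
decoding the Event value with the v2 reader:
  kind := "OWNER"
  weight := null (absent, optional -> null)
  primary := true
  quantity := -2
  retries := -7
  id := 5
  => decoded: {"kind": "OWNER", "weight": null, "primary": true, "quantity": -2, "retries": -7, "id": 5}
remaining Event differences; none change what is asked:
  field primary in record Event: required changed to optional -> triggers nothing under Event's printed rules — same verdict

backward: BREAKING [(weight, R3)]; decoded: {"kind": "OWNER", "weight": null, "primary": true, "quantity": -2, "retries": -7, "id": 5}


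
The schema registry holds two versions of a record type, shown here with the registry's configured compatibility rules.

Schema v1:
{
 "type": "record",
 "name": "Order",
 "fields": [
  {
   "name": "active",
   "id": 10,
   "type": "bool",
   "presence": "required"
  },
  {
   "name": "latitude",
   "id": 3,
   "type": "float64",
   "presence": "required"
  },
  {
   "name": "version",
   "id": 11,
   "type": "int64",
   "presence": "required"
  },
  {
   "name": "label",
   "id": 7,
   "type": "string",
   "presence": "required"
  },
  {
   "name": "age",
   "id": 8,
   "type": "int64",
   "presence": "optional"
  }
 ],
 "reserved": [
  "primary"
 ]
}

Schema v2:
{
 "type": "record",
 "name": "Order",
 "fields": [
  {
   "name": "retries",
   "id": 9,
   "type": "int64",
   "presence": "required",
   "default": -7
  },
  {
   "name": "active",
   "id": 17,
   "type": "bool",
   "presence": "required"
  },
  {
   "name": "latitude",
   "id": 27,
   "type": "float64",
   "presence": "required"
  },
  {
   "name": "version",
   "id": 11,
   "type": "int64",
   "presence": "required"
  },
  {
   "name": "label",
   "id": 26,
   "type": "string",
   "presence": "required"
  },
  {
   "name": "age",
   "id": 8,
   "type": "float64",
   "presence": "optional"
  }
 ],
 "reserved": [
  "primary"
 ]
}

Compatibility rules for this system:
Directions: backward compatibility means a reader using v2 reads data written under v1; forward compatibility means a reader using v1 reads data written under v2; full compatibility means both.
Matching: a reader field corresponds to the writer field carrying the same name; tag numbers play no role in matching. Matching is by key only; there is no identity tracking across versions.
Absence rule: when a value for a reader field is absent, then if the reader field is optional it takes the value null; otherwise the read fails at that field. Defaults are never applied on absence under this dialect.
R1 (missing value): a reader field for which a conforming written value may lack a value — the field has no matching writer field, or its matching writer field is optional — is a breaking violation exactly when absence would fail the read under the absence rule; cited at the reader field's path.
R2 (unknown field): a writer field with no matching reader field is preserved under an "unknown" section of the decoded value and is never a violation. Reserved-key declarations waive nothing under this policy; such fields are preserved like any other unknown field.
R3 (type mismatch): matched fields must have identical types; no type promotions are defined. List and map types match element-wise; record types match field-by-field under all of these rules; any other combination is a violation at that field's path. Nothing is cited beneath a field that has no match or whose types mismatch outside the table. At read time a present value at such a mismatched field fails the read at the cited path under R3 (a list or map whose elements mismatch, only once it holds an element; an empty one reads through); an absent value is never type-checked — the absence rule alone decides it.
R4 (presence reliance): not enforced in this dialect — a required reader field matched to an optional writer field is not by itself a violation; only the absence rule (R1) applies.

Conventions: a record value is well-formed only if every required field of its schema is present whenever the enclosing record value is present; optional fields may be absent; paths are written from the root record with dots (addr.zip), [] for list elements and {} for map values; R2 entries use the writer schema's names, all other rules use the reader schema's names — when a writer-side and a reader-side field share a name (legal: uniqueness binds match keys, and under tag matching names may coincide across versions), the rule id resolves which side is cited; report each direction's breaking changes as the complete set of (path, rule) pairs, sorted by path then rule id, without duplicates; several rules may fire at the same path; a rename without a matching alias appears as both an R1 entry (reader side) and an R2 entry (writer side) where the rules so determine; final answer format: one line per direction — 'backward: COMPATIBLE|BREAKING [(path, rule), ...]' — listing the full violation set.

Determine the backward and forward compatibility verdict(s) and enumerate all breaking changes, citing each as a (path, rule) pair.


arrows below run writer -> reader for Order
backward pass over Order, reader schema v2, writer schema v1:
  retries has no writer counterpart
  active: paired with writer active (bool -> bool; writer required)
  latitude: paired with writer latitude (float64 -> float64; writer required)
  version: paired with writer version (int64 -> int64; writer required)
  label: paired with writer label (string -> string; writer required)
  age: paired with writer age (int64 -> float64; writer optional)
  R3 fires at age
  R1 fires at retries
  => backward verdict for Order: BREAKING, 2 violation(s)
forward pass over Order, reader schema v1, writer schema v2:
  active: paired with writer active (bool -> bool; writer required)
  latitude: paired with writer latitude (float64 -> float64; writer required)
  version: paired with writer version (int64 -> int64; writer required)
  label: paired with writer label (string -> string; writer required)
  age: paired with writer age (float64 -> int64; writer optional)
  writer field retries has no reader counterpart
  R3 fires at age
  => forward verdict for Order: BREAKING, 1 violation(s)

backward: BREAKING [(age, R3), (retries, R1)]; forward: BREAKING [(age, R3)]
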